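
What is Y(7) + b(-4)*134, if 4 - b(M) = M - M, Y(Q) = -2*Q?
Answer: 522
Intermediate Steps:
b(M) = 4 (b(M) = 4 - (M - M) = 4 - 1*0 = 4 + 0 = 4)
Y(7) + b(-4)*134 = -2*7 + 4*134 = -14 + 536 = 522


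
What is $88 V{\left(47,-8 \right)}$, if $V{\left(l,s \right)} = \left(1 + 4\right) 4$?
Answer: $1760$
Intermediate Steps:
$V{\left(l,s \right)} = 20$ ($V{\left(l,s \right)} = 5 \cdot 4 = 20$)
$88 V{\left(47,-8 \right)} = 88 \cdot 20 = 1760$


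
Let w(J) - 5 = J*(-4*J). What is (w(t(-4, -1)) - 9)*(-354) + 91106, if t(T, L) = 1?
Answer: 93938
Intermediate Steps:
w(J) = 5 - 4*J² (w(J) = 5 + J*(-4*J) = 5 - 4*J²)
(w(t(-4, -1)) - 9)*(-354) + 91106 = ((5 - 4*1²) - 9)*(-354) + 91106 = ((5 - 4*1) - 9)*(-354) + 91106 = ((5 - 4) - 9)*(-354) + 91106 = (1 - 9)*(-354) + 91106 = -8*(-354) + 91106 = 2832 + 91106 = 93938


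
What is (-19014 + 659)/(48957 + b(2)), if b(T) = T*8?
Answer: -18355/48973 ≈ -0.37480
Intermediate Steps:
b(T) = 8*T
(-19014 + 659)/(48957 + b(2)) = (-19014 + 659)/(48957 + 8*2) = -18355/(48957 + 16) = -18355/48973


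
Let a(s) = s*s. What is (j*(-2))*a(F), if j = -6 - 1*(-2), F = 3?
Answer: 72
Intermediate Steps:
j = -4 (j = -6 + 2 = -4)
a(s) = s²
(j*(-2))*a(F) = -4*(-2)*3² = 8*9 = 72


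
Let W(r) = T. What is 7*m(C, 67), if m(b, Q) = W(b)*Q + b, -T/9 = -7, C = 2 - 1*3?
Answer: 29540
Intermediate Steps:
C = -1 (C = 2 - 3 = -1)
T = 63 (T = -9*(-7) = 63)
W(r) = 63
m(b, Q) = b + 63*Q (m(b, Q) = 63*Q + b = b + 63*Q)
7*m(C, 67) = 7*(-1 + 63*67) = 7*(-1 + 4221) = 7*4220 = 29540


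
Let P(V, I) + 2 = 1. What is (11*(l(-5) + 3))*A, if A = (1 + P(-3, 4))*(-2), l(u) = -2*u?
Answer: 0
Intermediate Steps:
P(V, I) = -1 (P(V, I) = -2 + 1 = -1)
A = 0 (A = (1 - 1)*(-2) = 0*(-2) = 0)
(11*(l(-5) + 3))*A = (11*(-2*(-5) + 3))*0 = (11*(10 + 3))*0 = (11*13)*0 = 143*0 = 0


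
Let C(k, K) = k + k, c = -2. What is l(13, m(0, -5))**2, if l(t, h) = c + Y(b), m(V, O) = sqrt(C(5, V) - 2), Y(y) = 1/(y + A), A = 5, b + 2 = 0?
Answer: 25/9 ≈ 2.7778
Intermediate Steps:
b = -2 (b = -2 + 0 = -2)
Y(y) = 1/(5 + y) (Y(y) = 1/(y + 5) = 1/(5 + y))
C(k, K) = 2*k
m(V, O) = 2*sqrt(2) (m(V, O) = sqrt(2*5 - 2) = sqrt(10 - 2) = sqrt(8) = 2*sqrt(2))
l(t, h) = -5/3 (l(t, h) = -2 + 1/(5 - 2) = -2 + 1/3 = -5/3)
l(13, m(0, -5))**2 = (-5/3)**2 = 25/9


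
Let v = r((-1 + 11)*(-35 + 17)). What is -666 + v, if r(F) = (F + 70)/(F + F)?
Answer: -23965/36 ≈ -665.69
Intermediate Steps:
r(F) = (70 + F)/(2*F) (r(F) = (70 + F)/((2*F)) = (70 + F)*(1/(2*F)) = (70 + F)/(2*F))
v = 11/36 (v = (70 + (-1 + 11)*(-35 + 17))/(2*(((-1 + 11)*(-35 + 17)))) = (70 + 10*(-18))/(2*((10*(-18)))) = (½)*(70 - 180)/(-180) = (½)*(-1/180)*(-110) = 11/36 ≈ 0.30556)
-666 + v = -666 + 11/36 = -23965/36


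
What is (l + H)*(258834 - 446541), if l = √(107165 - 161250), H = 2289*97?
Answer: -41677148331 - 187707*I*√54085 ≈ -4.1677e+10 - 4.3654e+7*I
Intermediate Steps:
H = 222033
l = I*√54085 (l = √(-54085) = I*√54085 ≈ 232.56*I)
(l + H)*(258834 - 446541) = (I*√54085 + 222033)*(258834 - 446541) = (222033 + I*√54085)*(-187707) = -41677148331 - 187707*I*√54085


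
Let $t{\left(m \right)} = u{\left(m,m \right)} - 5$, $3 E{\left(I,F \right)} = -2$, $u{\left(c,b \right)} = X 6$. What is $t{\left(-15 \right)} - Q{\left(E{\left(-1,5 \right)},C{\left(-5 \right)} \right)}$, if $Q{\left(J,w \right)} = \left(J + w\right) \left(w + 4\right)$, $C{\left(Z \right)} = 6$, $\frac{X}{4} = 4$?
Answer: $\frac{113}{3} \approx 37.667$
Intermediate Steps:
$X = 16$ ($X = 4 \cdot 4 = 16$)
$u{\left(c,b \right)} = 96$ ($u{\left(c,b \right)} = 16 \cdot 6 = 96$)
$E{\left(I,F \right)} = - \frac{2}{3}$ ($E{\left(I,F \right)} = \frac{1}{3} \left(-2\right) = - \frac{2}{3}$)
$Q{\left(J,w \right)} = \left(4 + w\right) \left(J + w\right)$ ($Q{\left(J,w \right)} = \left(J + w\right) \left(4 + w\right) = \left(4 + w\right) \left(J + w\right)$)
$t{\left(m \right)} = 91$ ($t{\left(m \right)} = 96 - 5 = 91$)
$t{\left(-15 \right)} - Q{\left(E{\left(-1,5 \right)},C{\left(-5 \right)} \right)} = 91 - \left(6^{2} + 4 \left(- \frac{2}{3}\right) + 4 \cdot 6 - 4\right) = 91 - \left(36 - \frac{8}{3} + 24 - 4\right) = 91 - \frac{160}{3} = \frac{113}{3}$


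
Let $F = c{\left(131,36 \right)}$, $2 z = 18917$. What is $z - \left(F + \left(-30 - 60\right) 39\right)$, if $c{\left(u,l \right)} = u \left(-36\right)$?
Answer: $\frac{35369}{2} \approx 17685.0$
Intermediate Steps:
$z = \frac{18917}{2}$ ($z = \frac{1}{2} \cdot 18917 = \frac{18917}{2} \approx 9458.5$)
$c{\left(u,l \right)} = - 36 u$
$F = -4716$ ($F = \left(-36\right) 131 = -4716$)
$z - \left(F + \left(-30 - 60\right) 39\right) = \frac{18917}{2} - \left(-4716 + \left(-30 - 60\right) 39\right) = \frac{18917}{2} - \left(-4716 - 3510\right) = \frac{18917}{2} - -8226 = \frac{18917}{2} + 8226 = \frac{35369}{2}$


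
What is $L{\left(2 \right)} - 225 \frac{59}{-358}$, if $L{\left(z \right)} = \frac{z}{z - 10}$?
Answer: $\frac{26371}{716} \approx 36.831$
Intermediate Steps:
$L{\left(z \right)} = \frac{z}{-10 + z}$
$L{\left(2 \right)} - 225 \frac{59}{-358} = \frac{2}{-10 + 2} - 225 \frac{59}{-358} = \frac{2}{-8} - 225 \cdot 59 \left(- \frac{1}{358}\right) = 2 \left(- \frac{1}{8}\right) - - \frac{13275}{358} = - \frac{1}{4} + \frac{13275}{358} = \frac{26371}{716}$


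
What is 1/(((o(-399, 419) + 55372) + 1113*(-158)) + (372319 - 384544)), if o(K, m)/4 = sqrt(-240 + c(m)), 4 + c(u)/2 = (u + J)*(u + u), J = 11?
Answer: -132707/17599620937 - 48*sqrt(5003)/17599620937 ≈ -7.7332e-6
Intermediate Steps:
c(u) = -8 + 4*u*(11 + u) (c(u) = -8 + 2*((u + 11)*(u + u)) = -8 + 2*((11 + u)*(2*u)) = -8 + 2*(2*u*(11 + u)) = -8 + 4*u*(11 + u))
o(K, m) = 4*sqrt(-248 + 4*m**2 + 44*m) (o(K, m) = 4*sqrt(-240 + (-8 + 4*m**2 + 44*m)) = 4*sqrt(-248 + 4*m**2 + 44*m))
1/(((o(-399, 419) + 55372) + 1113*(-158)) + (372319 - 384544)) = 1/(((8*sqrt(-62 + 419**2 + 11*419) + 55372) + 1113*(-158)) + (372319 - 384544)) = 1/(((8*sqrt(-62 + 175561 + 4609) + 55372) - 175854) - 12225) = 1/(((8*sqrt(180108) + 55372) - 175854) - 12225) = 1/(((8*(6*sqrt(5003)) + 55372) - 175854) - 12225) = 1/(((48*sqrt(5003) + 55372) - 175854) - 12225) = 1/(((55372 + 48*sqrt(5003)) - 175854) - 12225) = 1/((-120482 + 48*sqrt(5003)) - 12225) = 1/(-132707 + 48*sqrt(5003))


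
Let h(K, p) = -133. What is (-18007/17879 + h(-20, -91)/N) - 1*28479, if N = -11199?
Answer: -5702461765645/200226921 ≈ -28480.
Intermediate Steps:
(-18007/17879 + h(-20, -91)/N) - 1*28479 = (-18007/17879 - 133/(-11199)) - 1*28479 = (-18007*1/17879 - 133*(-1/11199)) - 28479 = (-18007/17879 + 133/11199) - 28479 = -199282486/200226921 - 28479 = -5702461765645/200226921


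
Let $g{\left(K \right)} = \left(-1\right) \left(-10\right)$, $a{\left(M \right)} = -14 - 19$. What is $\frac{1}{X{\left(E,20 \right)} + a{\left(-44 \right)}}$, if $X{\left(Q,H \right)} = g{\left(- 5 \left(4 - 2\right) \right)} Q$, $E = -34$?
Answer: $- \frac{1}{373} \approx -0.002681$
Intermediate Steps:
$a{\left(M \right)} = -33$
$g{\left(K \right)} = 10$
$X{\left(Q,H \right)} = 10 Q$
$\frac{1}{X{\left(E,20 \right)} + a{\left(-44 \right)}} = \frac{1}{10 \left(-34\right) - 33} = \frac{1}{-340 - 33} = \frac{1}{-373} = - \frac{1}{373}$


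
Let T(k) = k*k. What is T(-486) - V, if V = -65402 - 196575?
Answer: 498173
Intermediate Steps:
T(k) = k²
V = -261977
T(-486) - V = (-486)² - 1*(-261977) = 236196 + 261977 = 498173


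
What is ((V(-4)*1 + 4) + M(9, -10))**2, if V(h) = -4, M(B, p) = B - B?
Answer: 0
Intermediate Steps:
M(B, p) = 0
((V(-4)*1 + 4) + M(9, -10))**2 = ((-4*1 + 4) + 0)**2 = ((-4 + 4) + 0)**2 = (0 + 0)**2 = 0**2 = 0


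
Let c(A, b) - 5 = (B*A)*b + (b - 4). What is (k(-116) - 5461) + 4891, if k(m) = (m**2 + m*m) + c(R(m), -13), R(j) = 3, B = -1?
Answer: 26369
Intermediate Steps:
c(A, b) = 1 + b - A*b (c(A, b) = 5 + ((-A)*b + (b - 4)) = 5 + (-A*b + (-4 + b)) = 5 + (-4 + b - A*b) = 1 + b - A*b)
k(m) = 27 + 2*m**2 (k(m) = (m**2 + m*m) + (1 - 13 - 1*3*(-13)) = (m**2 + m**2) + (1 - 13 + 39) = 2*m**2 + 27 = 27 + 2*m**2)
(k(-116) - 5461) + 4891 = ((27 + 2*(-116)**2) - 5461) + 4891 = ((27 + 2*13456) - 5461) + 4891 = ((27 + 26912) - 5461) + 4891 = (26939 - 5461) + 4891 = 21478 + 4891 = 26369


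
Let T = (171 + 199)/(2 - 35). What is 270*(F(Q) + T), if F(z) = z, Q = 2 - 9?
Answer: -54090/11 ≈ -4917.3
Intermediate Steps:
Q = -7
T = -370/33 (T = 370/(-33) = 370*(-1/33) = -370/33 ≈ -11.212)
270*(F(Q) + T) = 270*(-7 - 370/33) = 270*(-601/33) = -54090/11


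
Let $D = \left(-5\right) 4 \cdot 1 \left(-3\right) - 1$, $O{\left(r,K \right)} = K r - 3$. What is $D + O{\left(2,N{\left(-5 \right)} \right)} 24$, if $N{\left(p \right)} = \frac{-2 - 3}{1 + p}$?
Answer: $47$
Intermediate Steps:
$N{\left(p \right)} = - \frac{5}{1 + p}$
$O{\left(r,K \right)} = -3 + K r$
$D = 59$ ($D = \left(-20\right) 1 \left(-3\right) - 1 = \left(-20\right) \left(-3\right) - 1 = 60 - 1 = 59$)
$D + O{\left(2,N{\left(-5 \right)} \right)} 24 = 59 + \left(-3 + - \frac{5}{1 - 5} \cdot 2\right) 24 = 59 + \left(-3 + - \frac{5}{-4} \cdot 2\right) 24 = 59 + \left(-3 + \left(-5\right) \left(- \frac{1}{4}\right) 2\right) 24 = 59 + \left(-3 + \frac{5}{4} \cdot 2\right) 24 = 59 + \left(-3 + \frac{5}{2}\right) 24 = 59 - 12 = 47$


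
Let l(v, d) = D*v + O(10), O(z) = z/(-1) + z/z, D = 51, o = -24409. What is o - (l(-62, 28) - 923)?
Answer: -20315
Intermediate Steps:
O(z) = 1 - z (O(z) = z*(-1) + 1 = -z + 1 = 1 - z)
l(v, d) = -9 + 51*v (l(v, d) = 51*v + (1 - 1*10) = 51*v + (1 - 10) = 51*v - 9 = -9 + 51*v)
o - (l(-62, 28) - 923) = -24409 - ((-9 + 51*(-62)) - 923) = -24409 - ((-9 - 3162) - 923) = -24409 - (-3171 - 923) = -24409 - 1*(-4094) = -24409 + 4094 = -20315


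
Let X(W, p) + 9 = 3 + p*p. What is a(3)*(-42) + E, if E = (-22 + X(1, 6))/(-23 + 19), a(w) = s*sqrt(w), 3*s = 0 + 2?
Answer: -2 - 28*sqrt(3) ≈ -50.497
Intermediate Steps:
X(W, p) = -6 + p**2 (X(W, p) = -9 + (3 + p*p) = -9 + (3 + p**2) = -6 + p**2)
s = 2/3 (s = (0 + 2)/3 = (1/3)*2 = 2/3 ≈ 0.66667)
a(w) = 2*sqrt(w)/3
E = -2 (E = (-22 + (-6 + 6**2))/(-23 + 19) = (-22 + (-6 + 36))/(-4) = (-22 + 30)*(-1/4) = 8*(-1/4) = -2)
a(3)*(-42) + E = (2*sqrt(3)/3)*(-42) - 2 = -28*sqrt(3) - 2 = -2 - 28*sqrt(3)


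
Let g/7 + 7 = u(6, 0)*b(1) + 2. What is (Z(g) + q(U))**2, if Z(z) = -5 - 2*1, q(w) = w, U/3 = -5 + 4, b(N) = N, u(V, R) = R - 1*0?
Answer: 100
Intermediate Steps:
u(V, R) = R (u(V, R) = R + 0 = R)
U = -3 (U = 3*(-5 + 4) = 3*(-1) = -3)
g = -35 (g = -49 + 7*(0*1 + 2) = -49 + 7*(0 + 2) = -49 + 7*2 = -49 + 14 = -35)
Z(z) = -7 (Z(z) = -5 - 2 = -7)
(Z(g) + q(U))**2 = (-7 - 3)**2 = (-10)**2 = 100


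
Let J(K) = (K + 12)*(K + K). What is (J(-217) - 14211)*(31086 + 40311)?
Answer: 5337568323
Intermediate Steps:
J(K) = 2*K*(12 + K) (J(K) = (12 + K)*(2*K) = 2*K*(12 + K))
(J(-217) - 14211)*(31086 + 40311) = (2*(-217)*(12 - 217) - 14211)*(31086 + 40311) = (2*(-217)*(-205) - 14211)*71397 = (88970 - 14211)*71397 = 74759*71397 = 5337568323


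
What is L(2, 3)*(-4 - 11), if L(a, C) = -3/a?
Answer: 45/2 ≈ 22.500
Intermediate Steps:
L(2, 3)*(-4 - 11) = (-3/2)*(-4 - 11) = -3*1/2*(-15) = -3/2*(-15) = 45/2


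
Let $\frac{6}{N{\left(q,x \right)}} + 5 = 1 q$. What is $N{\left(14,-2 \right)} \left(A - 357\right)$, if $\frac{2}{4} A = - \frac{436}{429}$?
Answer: $- \frac{308050}{1287} \approx -239.35$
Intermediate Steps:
$N{\left(q,x \right)} = \frac{6}{-5 + q}$ ($N{\left(q,x \right)} = \frac{6}{-5 + 1 q} = \frac{6}{-5 + q}$)
$A = - \frac{872}{429}$ ($A = 2 \left(- \frac{436}{429}\right) = - \frac{872}{429} \approx -2.0326$)
$N{\left(14,-2 \right)} \left(A - 357\right) = \frac{6}{-5 + 14} \left(- \frac{872}{429} - 357\right) = \frac{6}{9} \left(- \frac{154025}{429}\right) = 6 \cdot \frac{1}{9} \left(- \frac{154025}{429}\right) = \frac{2}{3} \left(- \frac{154025}{429}\right) = - \frac{308050}{1287}$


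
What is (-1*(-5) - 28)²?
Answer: 529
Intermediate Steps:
(-1*(-5) - 28)² = (5 - 28)² = (-23)² = 529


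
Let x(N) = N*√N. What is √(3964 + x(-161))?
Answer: √(3964 - 161*I*√161) ≈ 64.898 - 15.739*I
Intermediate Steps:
x(N) = N^(3/2)
√(3964 + x(-161)) = √(3964 + (-161)^(3/2)) = √(3964 - 161*I*√161)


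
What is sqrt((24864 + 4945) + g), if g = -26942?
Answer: sqrt(2867) ≈ 53.544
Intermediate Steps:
sqrt((24864 + 4945) + g) = sqrt((24864 + 4945) - 26942) = sqrt(29809 - 26942) = sqrt(2867)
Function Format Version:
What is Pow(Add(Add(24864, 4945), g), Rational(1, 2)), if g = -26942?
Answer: Pow(2867, Rational(1, 2)) ≈ 53.544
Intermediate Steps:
Pow(Add(Add(24864, 4945), g), Rational(1, 2)) = Pow(Add(Add(24864, 4945), -26942), Rational(1, 2)) = Pow(Add(29809, -26942), Rational(1, 2)) = Pow(2867, Rational(1, 2))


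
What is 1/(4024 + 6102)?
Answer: 1/10126 ≈ 9.8756e-5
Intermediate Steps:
1/(4024 + 6102) = 1/10126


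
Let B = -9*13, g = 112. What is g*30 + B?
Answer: 3243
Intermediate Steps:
B = -117
g*30 + B = 112*30 - 117 = 3360 - 117 = 3243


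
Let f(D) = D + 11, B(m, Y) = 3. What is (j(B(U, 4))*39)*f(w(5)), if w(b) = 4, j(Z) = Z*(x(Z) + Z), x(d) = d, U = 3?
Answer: 10530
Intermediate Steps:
j(Z) = 2*Z² (j(Z) = Z*(Z + Z) = Z*(2*Z) = 2*Z²)
f(D) = 11 + D
(j(B(U, 4))*39)*f(w(5)) = ((2*3²)*39)*(11 + 4) = ((2*9)*39)*15 = (18*39)*15 = 702*15 = 10530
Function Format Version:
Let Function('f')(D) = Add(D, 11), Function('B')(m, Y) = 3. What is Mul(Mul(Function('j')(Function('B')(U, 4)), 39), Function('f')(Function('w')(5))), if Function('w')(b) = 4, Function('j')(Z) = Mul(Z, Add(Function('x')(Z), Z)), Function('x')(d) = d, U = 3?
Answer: 10530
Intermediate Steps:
Function('j')(Z) = Mul(2, Pow(Z, 2)) (Function('j')(Z) = Mul(Z, Add(Z, Z)) = Mul(Z, Mul(2, Z)) = Mul(2, Pow(Z, 2)))
Function('f')(D) = Add(11, D)
Mul(Mul(Function('j')(Function('B')(U, 4)), 39), Function('f')(Function('w')(5))) = Mul(Mul(Mul(2, Pow(3, 2)), 39), Add(11, 4)) = Mul(Mul(Mul(2, 9), 39), 15) = Mul(Mul(18, 39), 15) = Mul(702, 15) = 10530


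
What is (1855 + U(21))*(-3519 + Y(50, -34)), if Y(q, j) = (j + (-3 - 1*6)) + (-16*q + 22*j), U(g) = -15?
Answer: -9402400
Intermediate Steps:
Y(q, j) = -9 - 16*q + 23*j (Y(q, j) = (j + (-3 - 6)) + (-16*q + 22*j) = (j - 9) + (-16*q + 22*j) = (-9 + j) + (-16*q + 22*j) = -9 - 16*q + 23*j)
(1855 + U(21))*(-3519 + Y(50, -34)) = (1855 - 15)*(-3519 + (-9 - 16*50 + 23*(-34))) = 1840*(-3519 + (-9 - 800 - 782)) = 1840*(-3519 - 1591) = 1840*(-5110) = -9402400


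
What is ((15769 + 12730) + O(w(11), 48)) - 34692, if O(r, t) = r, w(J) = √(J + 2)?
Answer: -6193 + √13 ≈ -6189.4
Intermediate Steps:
w(J) = √(2 + J)
((15769 + 12730) + O(w(11), 48)) - 34692 = ((15769 + 12730) + √(2 + 11)) - 34692 = (28499 + √13) - 34692 = -6193 + √13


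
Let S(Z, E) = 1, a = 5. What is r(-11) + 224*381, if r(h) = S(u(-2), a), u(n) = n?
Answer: 85345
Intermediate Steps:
r(h) = 1
r(-11) + 224*381 = 1 + 224*381 = 1 + 85344 = 85345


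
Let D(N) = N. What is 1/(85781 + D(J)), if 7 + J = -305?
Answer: 1/85469 ≈ 1.1700e-5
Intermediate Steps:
J = -312 (J = -7 - 305 = -312)
1/(85781 + D(J)) = 1/(85781 - 312) = 1/85469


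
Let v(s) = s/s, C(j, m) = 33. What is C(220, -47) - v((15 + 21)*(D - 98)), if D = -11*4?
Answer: 32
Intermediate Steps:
D = -44
v(s) = 1
C(220, -47) - v((15 + 21)*(D - 98)) = 33 - 1*1 = 33 - 1 = 32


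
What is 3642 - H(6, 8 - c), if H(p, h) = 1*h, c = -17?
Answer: 3617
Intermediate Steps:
H(p, h) = h
3642 - H(6, 8 - c) = 3642 - (8 - 1*(-17)) = 3642 - (8 + 17) = 3642 - 1*25 = 3642 - 25 = 3617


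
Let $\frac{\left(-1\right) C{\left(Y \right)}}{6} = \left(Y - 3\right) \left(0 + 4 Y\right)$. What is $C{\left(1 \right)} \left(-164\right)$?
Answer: $-7872$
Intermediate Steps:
$C{\left(Y \right)} = - 24 Y \left(-3 + Y\right)$ ($C{\left(Y \right)} = - 6 \left(Y - 3\right) \left(0 + 4 Y\right) = - 6 \left(-3 + Y\right) 4 Y = - 6 \cdot 4 Y \left(-3 + Y\right) = - 24 Y \left(-3 + Y\right)$)
$C{\left(1 \right)} \left(-164\right) = 24 \cdot 1 \left(3 - 1\right) \left(-164\right) = 24 \cdot 1 \cdot 2 \left(-164\right) = 48 \left(-164\right) = -7872$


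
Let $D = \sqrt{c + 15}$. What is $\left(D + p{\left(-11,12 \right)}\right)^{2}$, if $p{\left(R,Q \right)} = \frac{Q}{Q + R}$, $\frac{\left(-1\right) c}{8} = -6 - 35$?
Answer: $487 + 168 \sqrt{7} \approx 931.49$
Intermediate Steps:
$c = 328$ ($c = - 8 \left(-6 - 35\right) = \left(-8\right) \left(-41\right) = 328$)
$D = 7 \sqrt{7}$ ($D = \sqrt{328 + 15} = \sqrt{343} = 7 \sqrt{7} \approx 18.52$)
$\left(D + p{\left(-11,12 \right)}\right)^{2} = \left(7 \sqrt{7} + \frac{12}{12 - 11}\right)^{2} = \left(7 \sqrt{7} + \frac{12}{1}\right)^{2} = \left(7 \sqrt{7} + 12 \cdot 1\right)^{2} = \left(7 \sqrt{7} + 12\right)^{2} = \left(12 + 7 \sqrt{7}\right)^{2}$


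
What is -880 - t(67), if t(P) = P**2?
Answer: -5369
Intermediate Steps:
-880 - t(67) = -880 - 1*67**2 = -880 - 1*4489 = -880 - 4489 = -5369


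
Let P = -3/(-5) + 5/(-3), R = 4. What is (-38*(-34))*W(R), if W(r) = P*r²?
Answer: -330752/15 ≈ -22050.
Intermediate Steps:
P = -16/15 (P = -3*(-⅕) + 5*(-⅓) = ⅗ - 5/3 = -16/15 ≈ -1.0667)
W(r) = -16*r²/15
(-38*(-34))*W(R) = (-38*(-34))*(-16/15*4²) = 1292*(-16/15*16) = 1292*(-256/15) = -330752/15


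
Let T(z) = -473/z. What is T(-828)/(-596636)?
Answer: -473/494014608 ≈ -9.5746e-7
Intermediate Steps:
T(-828)/(-596636) = -473/(-828)/(-596636) = -473*(-1/828)*(-1/596636) = (473/828)*(-1/596636) = -473/494014608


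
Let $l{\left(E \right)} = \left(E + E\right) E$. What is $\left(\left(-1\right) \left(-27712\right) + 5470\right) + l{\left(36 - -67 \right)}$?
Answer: $54400$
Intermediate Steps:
$l{\left(E \right)} = 2 E^{2}$ ($l{\left(E \right)} = 2 E E = 2 E^{2}$)
$\left(\left(-1\right) \left(-27712\right) + 5470\right) + l{\left(36 - -67 \right)} = \left(\left(-1\right) \left(-27712\right) + 5470\right) + 2 \left(36 - -67\right)^{2} = \left(27712 + 5470\right) + 2 \left(36 + 67\right)^{2} = 33182 + 2 \cdot 103^{2} = 33182 + 2 \cdot 10609 = 33182 + 21218 = 54400$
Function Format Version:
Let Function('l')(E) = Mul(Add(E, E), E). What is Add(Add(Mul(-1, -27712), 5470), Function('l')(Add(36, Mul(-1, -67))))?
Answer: 54400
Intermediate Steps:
Function('l')(E) = Mul(2, Pow(E, 2)) (Function('l')(E) = Mul(Mul(2, E), E) = Mul(2, Pow(E, 2)))
Add(Add(Mul(-1, -27712), 5470), Function('l')(Add(36, Mul(-1, -67)))) = Add(Add(Mul(-1, -27712), 5470), Mul(2, Pow(Add(36, Mul(-1, -67)), 2))) = Add(Add(27712, 5470), Mul(2, Pow(Add(36, 67), 2))) = Add(33182, Mul(2, Pow(103, 2))) = Add(33182, Mul(2, 10609)) = Add(33182, 21218) = 54400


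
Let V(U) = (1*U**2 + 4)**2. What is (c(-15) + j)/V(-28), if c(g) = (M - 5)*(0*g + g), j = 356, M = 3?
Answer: 193/310472 ≈ 0.00062163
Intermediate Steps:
c(g) = -2*g (c(g) = (3 - 5)*(0*g + g) = -2*(0 + g) = -2*g)
V(U) = (4 + U**2)**2 (V(U) = (U**2 + 4)**2 = (4 + U**2)**2)
(c(-15) + j)/V(-28) = (-2*(-15) + 356)/((4 + (-28)**2)**2) = (30 + 356)/((4 + 784)**2) = 386/(788**2) = 386/620944 = 386*(1/620944) = 193/310472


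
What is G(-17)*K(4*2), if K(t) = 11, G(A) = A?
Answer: -187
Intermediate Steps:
G(-17)*K(4*2) = -17*11 = -187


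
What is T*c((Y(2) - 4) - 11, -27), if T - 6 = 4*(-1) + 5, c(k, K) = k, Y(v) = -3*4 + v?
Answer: -175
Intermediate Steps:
Y(v) = -12 + v
T = 7 (T = 6 + (4*(-1) + 5) = 6 + (-4 + 5) = 6 + 1 = 7)
T*c((Y(2) - 4) - 11, -27) = 7*(((-12 + 2) - 4) - 11) = 7*((-10 - 4) - 11) = 7*(-14 - 11) = 7*(-25) = -175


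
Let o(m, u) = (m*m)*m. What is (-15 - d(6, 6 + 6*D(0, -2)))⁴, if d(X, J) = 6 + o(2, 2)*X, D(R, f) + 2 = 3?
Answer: 22667121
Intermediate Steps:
D(R, f) = 1 (D(R, f) = -2 + 3 = 1)
o(m, u) = m³ (o(m, u) = m²*m = m³)
d(X, J) = 6 + 8*X (d(X, J) = 6 + 2³*X = 6 + 8*X)
(-15 - d(6, 6 + 6*D(0, -2)))⁴ = (-15 - (6 + 8*6))⁴ = (-15 - (6 + 48))⁴ = (-15 - 1*54)⁴ = (-15 - 54)⁴ = (-69)⁴ = 22667121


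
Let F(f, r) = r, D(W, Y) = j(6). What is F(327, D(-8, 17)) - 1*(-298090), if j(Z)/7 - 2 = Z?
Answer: 298146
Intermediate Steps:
j(Z) = 14 + 7*Z
D(W, Y) = 56 (D(W, Y) = 14 + 7*6 = 14 + 42 = 56)
F(327, D(-8, 17)) - 1*(-298090) = 56 - 1*(-298090) = 56 + 298090 = 298146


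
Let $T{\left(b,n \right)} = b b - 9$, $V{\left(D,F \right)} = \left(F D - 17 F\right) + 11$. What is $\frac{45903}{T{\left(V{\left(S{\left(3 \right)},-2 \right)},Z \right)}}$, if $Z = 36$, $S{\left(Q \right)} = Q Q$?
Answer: $\frac{15301}{240} \approx 63.754$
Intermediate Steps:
$S{\left(Q \right)} = Q^{2}$
$V{\left(D,F \right)} = 11 - 17 F + D F$ ($V{\left(D,F \right)} = \left(D F - 17 F\right) + 11 = \left(- 17 F + D F\right) + 11 = 11 - 17 F + D F$)
$T{\left(b,n \right)} = -9 + b^{2}$ ($T{\left(b,n \right)} = b^{2} - 9 = -9 + b^{2}$)
$\frac{45903}{T{\left(V{\left(S{\left(3 \right)},-2 \right)},Z \right)}} = \frac{45903}{-9 + \left(11 - -34 + 3^{2} \left(-2\right)\right)^{2}} = \frac{45903}{-9 + \left(11 + 34 + 9 \left(-2\right)\right)^{2}} = \frac{45903}{-9 + \left(11 + 34 - 18\right)^{2}} = \frac{45903}{-9 + 27^{2}} = \frac{45903}{-9 + 729} = \frac{45903}{720} = 45903 \cdot \frac{1}{720} = \frac{15301}{240}$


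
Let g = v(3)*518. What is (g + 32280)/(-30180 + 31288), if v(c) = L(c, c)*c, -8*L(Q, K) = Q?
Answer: 126789/4432 ≈ 28.608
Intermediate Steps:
L(Q, K) = -Q/8
v(c) = -c²/8 (v(c) = (-c/8)*c = -c²/8)
g = -2331/4 (g = -⅛*3²*518 = -⅛*9*518 = -9/8*518 = -2331/4 ≈ -582.75)
(g + 32280)/(-30180 + 31288) = (-2331/4 + 32280)/(-30180 + 31288) = (126789/4)/1108 = (126789/4)*(1/1108) = 126789/4432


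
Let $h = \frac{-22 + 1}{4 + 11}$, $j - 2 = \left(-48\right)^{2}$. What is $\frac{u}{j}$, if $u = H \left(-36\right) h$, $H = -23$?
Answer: $- \frac{2898}{5765} \approx -0.50269$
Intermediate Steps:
$j = 2306$ ($j = 2 + \left(-48\right)^{2} = 2 + 2304 = 2306$)
$h = - \frac{7}{5}$ ($h = - \frac{21}{15} = \left(-21\right) \frac{1}{15} = - \frac{7}{5} \approx -1.4$)
$u = - \frac{5796}{5}$ ($u = \left(-23\right) \left(-36\right) \left(- \frac{7}{5}\right) = 828 \left(- \frac{7}{5}\right) = - \frac{5796}{5} \approx -1159.2$)
$\frac{u}{j} = - \frac{5796}{5 \cdot 2306} = \left(- \frac{5796}{5}\right) \frac{1}{2306} = - \frac{2898}{5765}$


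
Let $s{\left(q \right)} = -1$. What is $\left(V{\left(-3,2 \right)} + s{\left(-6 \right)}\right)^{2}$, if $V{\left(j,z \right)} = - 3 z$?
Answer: $49$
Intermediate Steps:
$\left(V{\left(-3,2 \right)} + s{\left(-6 \right)}\right)^{2} = \left(\left(-3\right) 2 - 1\right)^{2} = \left(-6 - 1\right)^{2} = \left(-7\right)^{2} = 49$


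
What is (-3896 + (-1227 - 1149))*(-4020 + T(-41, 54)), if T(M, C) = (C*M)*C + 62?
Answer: 774679808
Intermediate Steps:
T(M, C) = 62 + M*C² (T(M, C) = M*C² + 62 = 62 + M*C²)
(-3896 + (-1227 - 1149))*(-4020 + T(-41, 54)) = (-3896 + (-1227 - 1149))*(-4020 + (62 - 41*54²)) = (-3896 - 2376)*(-4020 + (62 - 41*2916)) = -6272*(-4020 + (62 - 119556)) = -6272*(-4020 - 119494) = -6272*(-123514) = 774679808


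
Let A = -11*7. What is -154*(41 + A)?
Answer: 5544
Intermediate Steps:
A = -77
-154*(41 + A) = -154*(41 - 77) = -154*(-36) = 5544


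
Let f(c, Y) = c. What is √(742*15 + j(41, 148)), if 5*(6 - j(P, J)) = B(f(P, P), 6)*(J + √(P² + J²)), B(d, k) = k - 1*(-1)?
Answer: √(273220 - 35*√23585)/5 ≈ 103.51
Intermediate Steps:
B(d, k) = 1 + k (B(d, k) = k + 1 = 1 + k)
j(P, J) = 6 - 7*J/5 - 7*√(J² + P²)/5 (j(P, J) = 6 - (1 + 6)*(J + √(P² + J²))/5 = 6 - 7*(J + √(J² + P²))/5 = 6 - (7*J + 7*√(J² + P²))/5 = 6 + (-7*J/5 - 7*√(J² + P²)/5) = 6 - 7*J/5 - 7*√(J² + P²)/5)
√(742*15 + j(41, 148)) = √(742*15 + (6 - 7/5*148 - 7*√(148² + 41²)/5)) = √(11130 + (6 - 1036/5 - 7*√(21904 + 1681)/5)) = √(11130 + (6 - 1036/5 - 7*√23585/5)) = √(11130 + (-1006/5 - 7*√23585/5)) = √(54644/5 - 7*√23585/5)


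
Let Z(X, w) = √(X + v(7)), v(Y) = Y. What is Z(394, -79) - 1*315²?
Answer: -99225 + √401 ≈ -99205.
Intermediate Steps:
Z(X, w) = √(7 + X) (Z(X, w) = √(X + 7) = √(7 + X))
Z(394, -79) - 1*315² = √(7 + 394) - 1*315² = √401 - 1*99225 = √401 - 99225 = -99225 + √401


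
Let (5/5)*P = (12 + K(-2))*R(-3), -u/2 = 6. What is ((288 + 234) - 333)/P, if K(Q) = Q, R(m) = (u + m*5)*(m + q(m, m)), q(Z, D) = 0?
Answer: 7/30 ≈ 0.23333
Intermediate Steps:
u = -12 (u = -2*6 = -12)
R(m) = m*(-12 + 5*m) (R(m) = (-12 + m*5)*(m + 0) = (-12 + 5*m)*m = m*(-12 + 5*m))
P = 810 (P = (12 - 2)*(-3*(-12 + 5*(-3))) = 10*(-3*(-12 - 15)) = 10*(-3*(-27)) = 10*81 = 810)
((288 + 234) - 333)/P = ((288 + 234) - 333)/810 = (522 - 333)*(1/810) = 189*(1/810) = 7/30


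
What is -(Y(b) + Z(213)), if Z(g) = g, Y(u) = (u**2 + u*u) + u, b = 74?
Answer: -11239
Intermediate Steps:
Y(u) = u + 2*u**2 (Y(u) = (u**2 + u**2) + u = 2*u**2 + u = u + 2*u**2)
-(Y(b) + Z(213)) = -(74*(1 + 2*74) + 213) = -(74*(1 + 148) + 213) = -(74*149 + 213) = -(11026 + 213) = -1*11239 = -11239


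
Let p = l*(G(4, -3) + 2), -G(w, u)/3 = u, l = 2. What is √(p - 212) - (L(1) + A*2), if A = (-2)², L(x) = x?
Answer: -9 + I*√190 ≈ -9.0 + 13.784*I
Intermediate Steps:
G(w, u) = -3*u
p = 22 (p = 2*(-3*(-3) + 2) = 2*(9 + 2) = 2*11 = 22)
A = 4
√(p - 212) - (L(1) + A*2) = √(22 - 212) - (1 + 4*2) = √(-190) - (1 + 8) = I*√190 - 1*9 = I*√190 - 9 = -9 + I*√190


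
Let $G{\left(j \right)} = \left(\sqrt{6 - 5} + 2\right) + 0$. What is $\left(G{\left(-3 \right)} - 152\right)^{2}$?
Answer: $22201$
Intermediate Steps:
$G{\left(j \right)} = 3$ ($G{\left(j \right)} = \left(\sqrt{1} + 2\right) + 0 = \left(1 + 2\right) + 0 = 3 + 0 = 3$)
$\left(G{\left(-3 \right)} - 152\right)^{2} = \left(3 - 152\right)^{2} = \left(-149\right)^{2} = 22201$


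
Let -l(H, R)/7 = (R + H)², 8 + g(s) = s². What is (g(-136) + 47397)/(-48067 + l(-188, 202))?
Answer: -65885/49439 ≈ -1.3327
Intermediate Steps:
g(s) = -8 + s²
l(H, R) = -7*(H + R)² (l(H, R) = -7*(R + H)² = -7*(H + R)²)
(g(-136) + 47397)/(-48067 + l(-188, 202)) = ((-8 + (-136)²) + 47397)/(-48067 - 7*(-188 + 202)²) = ((-8 + 18496) + 47397)/(-48067 - 7*14²) = (18488 + 47397)/(-48067 - 7*196) = 65885/(-48067 - 1372) = 65885/(-49439) = 65885*(-1/49439) = -65885/49439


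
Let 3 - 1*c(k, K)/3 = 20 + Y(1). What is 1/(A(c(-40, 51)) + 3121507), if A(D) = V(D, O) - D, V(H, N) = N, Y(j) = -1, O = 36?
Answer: 1/3121591 ≈ 3.2035e-7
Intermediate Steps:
c(k, K) = -48 (c(k, K) = 9 - 3*(20 - 1) = 9 - 3*19 = 9 - 57 = -48)
A(D) = 36 - D
1/(A(c(-40, 51)) + 3121507) = 1/((36 - 1*(-48)) + 3121507) = 1/((36 + 48) + 3121507) = 1/(84 + 3121507) = 1/3121591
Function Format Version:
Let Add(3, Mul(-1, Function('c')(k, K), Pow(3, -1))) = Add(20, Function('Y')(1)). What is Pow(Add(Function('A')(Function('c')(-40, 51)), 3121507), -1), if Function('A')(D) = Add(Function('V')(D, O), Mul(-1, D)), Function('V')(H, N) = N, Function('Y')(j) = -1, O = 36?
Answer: Rational(1, 3121591) ≈ 3.2035e-7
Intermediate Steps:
Function('c')(k, K) = -48 (Function('c')(k, K) = Add(9, Mul(-3, Add(20, -1))) = Add(9, Mul(-3, 19)) = Add(9, -57) = -48)
Function('A')(D) = Add(36, Mul(-1, D))
Pow(Add(Function('A')(Function('c')(-40, 51)), 3121507), -1) = Pow(Add(Add(36, Mul(-1, -48)), 3121507), -1) = Pow(Add(Add(36, 48), 3121507), -1) = Pow(Add(84, 3121507), -1) = Pow(3121591, -1) = Rational(1, 3121591)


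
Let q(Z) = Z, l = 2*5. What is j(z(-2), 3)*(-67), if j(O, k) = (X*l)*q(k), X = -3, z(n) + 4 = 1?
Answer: 6030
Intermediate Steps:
l = 10
z(n) = -3 (z(n) = -4 + 1 = -3)
j(O, k) = -30*k (j(O, k) = (-3*10)*k = -30*k)
j(z(-2), 3)*(-67) = -30*3*(-67) = -90*(-67) = 6030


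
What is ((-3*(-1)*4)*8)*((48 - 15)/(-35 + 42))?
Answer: 3168/7 ≈ 452.57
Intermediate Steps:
((-3*(-1)*4)*8)*((48 - 15)/(-35 + 42)) = ((3*4)*8)*(33/7) = (12*8)*(33*(⅐)) = 96*(33/7) = 3168/7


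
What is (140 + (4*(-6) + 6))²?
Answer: 14884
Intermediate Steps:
(140 + (4*(-6) + 6))² = (140 + (-24 + 6))² = (140 - 18)² = 122² = 14884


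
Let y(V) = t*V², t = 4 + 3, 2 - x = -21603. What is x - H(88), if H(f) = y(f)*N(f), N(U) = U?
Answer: -4748699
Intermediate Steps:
x = 21605 (x = 2 - 1*(-21603) = 2 + 21603 = 21605)
t = 7
y(V) = 7*V²
H(f) = 7*f³ (H(f) = (7*f²)*f = 7*f³)
x - H(88) = 21605 - 7*88³ = 21605 - 7*681472 = 21605 - 1*4770304 = 21605 - 4770304 = -4748699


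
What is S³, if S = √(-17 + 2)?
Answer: -15*I*√15 ≈ -58.095*I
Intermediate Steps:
S = I*√15 (S = √(-15) = I*√15 ≈ 3.873*I)
S³ = (I*√15)³ = -15*I*√15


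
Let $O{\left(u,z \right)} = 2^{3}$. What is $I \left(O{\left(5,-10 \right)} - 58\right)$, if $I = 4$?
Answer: $-200$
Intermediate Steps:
$O{\left(u,z \right)} = 8$
$I \left(O{\left(5,-10 \right)} - 58\right) = 4 \left(8 - 58\right) = 4 \left(-50\right) = -200$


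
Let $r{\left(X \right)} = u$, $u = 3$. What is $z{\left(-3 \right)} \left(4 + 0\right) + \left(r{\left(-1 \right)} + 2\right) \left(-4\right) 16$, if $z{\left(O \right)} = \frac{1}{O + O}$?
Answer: $- \frac{962}{3} \approx -320.67$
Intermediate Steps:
$r{\left(X \right)} = 3$
$z{\left(O \right)} = \frac{1}{2 O}$
$z{\left(-3 \right)} \left(4 + 0\right) + \left(r{\left(-1 \right)} + 2\right) \left(-4\right) 16 = \frac{1}{2 \left(-3\right)} \left(4 + 0\right) + \left(3 + 2\right) \left(-4\right) 16 = \frac{1}{2} \left(- \frac{1}{3}\right) 4 + 5 \left(-4\right) 16 = \left(- \frac{1}{6}\right) 4 - 320 = - \frac{2}{3} - 320 = - \frac{962}{3}$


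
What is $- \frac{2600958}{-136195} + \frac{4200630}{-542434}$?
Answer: $\frac{419371624461}{36938399315} \approx 11.353$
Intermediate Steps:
$- \frac{2600958}{-136195} + \frac{4200630}{-542434} = \left(-2600958\right) \left(- \frac{1}{136195}\right) + 4200630 \left(- \frac{1}{542434}\right) = \frac{2600958}{136195} - \frac{2100315}{271217} = \frac{419371624461}{36938399315}$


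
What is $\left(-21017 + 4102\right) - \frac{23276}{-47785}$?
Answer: $- \frac{808259999}{47785} \approx -16915.0$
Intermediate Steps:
$\left(-21017 + 4102\right) - \frac{23276}{-47785} = -16915 - 23276 \left(- \frac{1}{47785}\right) = -16915 - - \frac{23276}{47785} = -16915 + \frac{23276}{47785} = - \frac{808259999}{47785}$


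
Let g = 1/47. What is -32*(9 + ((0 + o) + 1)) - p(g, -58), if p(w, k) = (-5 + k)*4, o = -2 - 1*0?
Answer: -4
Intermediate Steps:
g = 1/47 ≈ 0.021277
o = -2 (o = -2 + 0 = -2)
p(w, k) = -20 + 4*k
-32*(9 + ((0 + o) + 1)) - p(g, -58) = -32*(9 + ((0 - 2) + 1)) - (-20 + 4*(-58)) = -32*(9 + (-2 + 1)) - (-20 - 232) = -32*(9 - 1) - 1*(-252) = -32*8 + 252 = -256 + 252 = -4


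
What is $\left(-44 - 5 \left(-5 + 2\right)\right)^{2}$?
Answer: $841$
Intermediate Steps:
$\left(-44 - 5 \left(-5 + 2\right)\right)^{2} = \left(-44 - -15\right)^{2} = \left(-44 + 15\right)^{2} = \left(-29\right)^{2} = 841$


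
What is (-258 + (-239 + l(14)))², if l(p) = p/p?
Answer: 246016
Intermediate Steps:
l(p) = 1
(-258 + (-239 + l(14)))² = (-258 + (-239 + 1))² = (-258 - 238)² = (-496)² = 246016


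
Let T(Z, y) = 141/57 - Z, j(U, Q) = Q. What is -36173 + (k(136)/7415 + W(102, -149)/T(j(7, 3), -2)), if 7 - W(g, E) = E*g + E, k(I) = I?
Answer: -484537488/7415 ≈ -65346.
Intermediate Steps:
W(g, E) = 7 - E - E*g (W(g, E) = 7 - (E*g + E) = 7 - (E + E*g) = 7 + (-E - E*g) = 7 - E - E*g)
T(Z, y) = 47/19 - Z (T(Z, y) = 141*(1/57) - Z = 47/19 - Z)
-36173 + (k(136)/7415 + W(102, -149)/T(j(7, 3), -2)) = -36173 + (136/7415 + (7 - 1*(-149) - 1*(-149)*102)/(47/19 - 1*3)) = -36173 + (136*(1/7415) + (7 + 149 + 15198)/(47/19 - 3)) = -36173 + (136/7415 + 15354/(-10/19)) = -36173 + (136/7415 + 15354*(-19/10)) = -36173 + (136/7415 - 145863/5) = -36173 - 216314693/7415 = -484537488/7415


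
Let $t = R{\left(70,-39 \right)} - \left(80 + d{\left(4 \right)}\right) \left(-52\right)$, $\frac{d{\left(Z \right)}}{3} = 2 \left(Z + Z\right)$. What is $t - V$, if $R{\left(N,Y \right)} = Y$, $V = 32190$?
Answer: $-25573$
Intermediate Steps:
$d{\left(Z \right)} = 12 Z$ ($d{\left(Z \right)} = 3 \cdot 2 \left(Z + Z\right) = 3 \cdot 2 \cdot 2 Z = 3 \cdot 4 Z = 12 Z$)
$t = 6617$ ($t = -39 - \left(80 + 12 \cdot 4\right) \left(-52\right) = -39 - \left(80 + 48\right) \left(-52\right) = -39 - 128 \left(-52\right) = -39 - -6656 = -39 + 6656 = 6617$)
$t - V = 6617 - 32190 = -25573$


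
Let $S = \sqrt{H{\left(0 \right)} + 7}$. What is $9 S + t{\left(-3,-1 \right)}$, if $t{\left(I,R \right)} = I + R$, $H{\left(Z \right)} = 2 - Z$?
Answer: $23$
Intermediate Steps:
$S = 3$ ($S = \sqrt{\left(2 - 0\right) + 7} = \sqrt{\left(2 + 0\right) + 7} = \sqrt{2 + 7} = \sqrt{9} = 3$)
$9 S + t{\left(-3,-1 \right)} = 9 \cdot 3 - 4 = 27 - 4 = 23$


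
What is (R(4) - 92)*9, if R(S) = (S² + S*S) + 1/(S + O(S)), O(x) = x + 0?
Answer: -4311/8 ≈ -538.88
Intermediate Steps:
O(x) = x
R(S) = 1/(2*S) + 2*S² (R(S) = (S² + S*S) + 1/(S + S) = (S² + S²) + 1/(2*S) = 2*S² + 1/(2*S) = 1/(2*S) + 2*S²)
(R(4) - 92)*9 = ((½)*(1 + 4*4³)/4 - 92)*9 = ((½)*(¼)*(1 + 4*64) - 92)*9 = ((½)*(¼)*(1 + 256) - 92)*9 = ((½)*(¼)*257 - 92)*9 = (257/8 - 92)*9 = -479/8*9 = -4311/8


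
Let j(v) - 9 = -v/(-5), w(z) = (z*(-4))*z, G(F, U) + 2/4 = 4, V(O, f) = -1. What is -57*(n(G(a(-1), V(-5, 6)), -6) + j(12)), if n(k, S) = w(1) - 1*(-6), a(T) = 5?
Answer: -3819/5 ≈ -763.80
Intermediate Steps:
G(F, U) = 7/2 (G(F, U) = -½ + 4 = 7/2)
w(z) = -4*z² (w(z) = (-4*z)*z = -4*z²)
j(v) = 9 + v/5 (j(v) = 9 - v/(-5) = 9 - v*(-1)/5 = 9 - (-1)*v/5 = 9 + v/5)
n(k, S) = 2 (n(k, S) = -4*1² - 1*(-6) = -4*1 + 6 = -4 + 6 = 2)
-57*(n(G(a(-1), V(-5, 6)), -6) + j(12)) = -57*(2 + (9 + (⅕)*12)) = -57*(2 + (9 + 12/5)) = -57*(2 + 57/5) = -57*67/5 = -3819/5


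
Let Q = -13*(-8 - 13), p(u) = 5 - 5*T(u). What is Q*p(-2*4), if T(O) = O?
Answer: 12285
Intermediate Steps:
p(u) = 5 - 5*u
Q = 273 (Q = -13*(-21) = 273)
Q*p(-2*4) = 273*(5 - (-10)*4) = 273*(5 - 5*(-8)) = 273*(5 + 40) = 273*45 = 12285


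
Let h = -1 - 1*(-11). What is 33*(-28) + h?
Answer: -914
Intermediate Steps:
h = 10 (h = -1 + 11 = 10)
33*(-28) + h = 33*(-28) + 10 = -924 + 10 = -914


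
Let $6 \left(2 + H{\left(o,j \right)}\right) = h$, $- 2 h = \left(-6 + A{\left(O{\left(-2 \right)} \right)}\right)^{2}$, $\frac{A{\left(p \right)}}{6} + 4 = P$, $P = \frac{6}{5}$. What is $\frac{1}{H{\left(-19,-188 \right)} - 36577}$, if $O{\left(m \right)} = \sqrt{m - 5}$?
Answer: $- \frac{25}{915558} \approx -2.7306 \cdot 10^{-5}$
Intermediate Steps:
$P = \frac{6}{5}$ ($P = 6 \cdot \frac{1}{5} = \frac{6}{5} \approx 1.2$)
$O{\left(m \right)} = \sqrt{-5 + m}$
$A{\left(p \right)} = - \frac{84}{5}$ ($A{\left(p \right)} = -24 + 6 \cdot \frac{6}{5} = -24 + \frac{36}{5} = - \frac{84}{5}$)
$h = - \frac{6498}{25}$ ($h = - \frac{\left(-6 - \frac{84}{5}\right)^{2}}{2} = - \frac{\left(- \frac{114}{5}\right)^{2}}{2} = \left(- \frac{1}{2}\right) \frac{12996}{25} = - \frac{6498}{25} \approx -259.92$)
$H{\left(o,j \right)} = - \frac{1133}{25}$ ($H{\left(o,j \right)} = -2 + \frac{1}{6} \left(- \frac{6498}{25}\right) = -2 - \frac{1083}{25} = - \frac{1133}{25}$)
$\frac{1}{H{\left(-19,-188 \right)} - 36577} = \frac{1}{- \frac{1133}{25} - 36577} = \frac{1}{- \frac{915558}{25}} = - \frac{25}{915558}$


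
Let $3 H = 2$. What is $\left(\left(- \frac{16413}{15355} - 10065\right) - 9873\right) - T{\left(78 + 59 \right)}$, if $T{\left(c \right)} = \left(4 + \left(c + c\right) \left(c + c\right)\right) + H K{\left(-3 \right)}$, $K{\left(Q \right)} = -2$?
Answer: $- \frac{4376991989}{46065} \approx -95018.0$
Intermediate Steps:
$H = \frac{2}{3}$ ($H = \frac{1}{3} \cdot 2 = \frac{2}{3} \approx 0.66667$)
$T{\left(c \right)} = \frac{8}{3} + 4 c^{2}$ ($T{\left(c \right)} = \left(4 + \left(c + c\right) \left(c + c\right)\right) + \frac{2}{3} \left(-2\right) = \left(4 + 2 c 2 c\right) - \frac{4}{3} = \left(4 + 4 c^{2}\right) - \frac{4}{3} = \frac{8}{3} + 4 c^{2}$)
$\left(\left(- \frac{16413}{15355} - 10065\right) - 9873\right) - T{\left(78 + 59 \right)} = \left(\left(- \frac{16413}{15355} - 10065\right) - 9873\right) - \left(\frac{8}{3} + 4 \left(78 + 59\right)^{2}\right) = \left(\left(\left(-16413\right) \frac{1}{15355} - 10065\right) - 9873\right) - \left(\frac{8}{3} + 4 \cdot 137^{2}\right) = \left(\left(- \frac{16413}{15355} - 10065\right) - 9873\right) - \left(\frac{8}{3} + 4 \cdot 18769\right) = \left(- \frac{154564488}{15355} - 9873\right) - \left(\frac{8}{3} + 75076\right) = - \frac{306164403}{15355} - \frac{225236}{3} = - \frac{4376991989}{46065}$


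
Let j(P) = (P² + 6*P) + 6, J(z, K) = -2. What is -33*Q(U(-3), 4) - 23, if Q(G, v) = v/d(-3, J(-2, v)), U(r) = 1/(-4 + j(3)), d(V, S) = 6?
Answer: -45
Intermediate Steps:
j(P) = 6 + P² + 6*P
U(r) = 1/29 (U(r) = 1/(-4 + (6 + 3² + 6*3)) = 1/(-4 + (6 + 9 + 18)) = 1/(-4 + 33) = 1/29)
Q(G, v) = v/6
-33*Q(U(-3), 4) - 23 = -11*4/2 - 23 = -33*⅔ - 23 = -22 - 23 = -45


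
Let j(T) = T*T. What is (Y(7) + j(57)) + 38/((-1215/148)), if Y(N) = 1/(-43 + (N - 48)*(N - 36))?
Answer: 1505810407/464130 ≈ 3244.4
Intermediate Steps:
j(T) = T**2
Y(N) = 1/(-43 + (-48 + N)*(-36 + N))
(Y(7) + j(57)) + 38/((-1215/148)) = (1/(1685 + 7**2 - 84*7) + 57**2) + 38/((-1215/148)) = (1/(1685 + 49 - 588) + 3249) + 38/((-1215*1/148)) = (1/1146 + 3249) + 38/(-1215/148) = (1/1146 + 3249) + 38*(-148/1215) = 3723355/1146 - 5624/1215 = 1505810407/464130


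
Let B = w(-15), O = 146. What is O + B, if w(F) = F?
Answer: 131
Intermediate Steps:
B = -15
O + B = 146 - 15 = 131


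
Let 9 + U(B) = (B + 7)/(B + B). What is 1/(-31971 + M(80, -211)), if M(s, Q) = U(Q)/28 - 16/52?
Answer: -76804/2455547677 ≈ -3.1278e-5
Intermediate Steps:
U(B) = -9 + (7 + B)/(2*B) (U(B) = -9 + (B + 7)/(B + B) = -9 + (7 + B)/((2*B)) = -9 + (7 + B)*(1/(2*B)) = -9 + (7 + B)/(2*B))
M(s, Q) = -4/13 + (7 - 17*Q)/(56*Q) (M(s, Q) = ((7 - 17*Q)/(2*Q))/28 - 16/52 = ((7 - 17*Q)/(2*Q))*(1/28) - 16*1/52 = (7 - 17*Q)/(56*Q) - 4/13 = -4/13 + (7 - 17*Q)/(56*Q))
1/(-31971 + M(80, -211)) = 1/(-31971 + (1/728)*(91 - 445*(-211))/(-211)) = 1/(-31971 + (1/728)*(-1/211)*(91 + 93895)) = 1/(-31971 + (1/728)*(-1/211)*93986) = 1/(-31971 - 46993/76804) = 1/(-2455547677/76804) = -76804/2455547677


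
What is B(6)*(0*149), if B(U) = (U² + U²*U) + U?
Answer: 0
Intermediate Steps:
B(U) = U + U² + U³ (B(U) = (U² + U³) + U = U + U² + U³)
B(6)*(0*149) = (6*(1 + 6 + 6²))*(0*149) = (6*(1 + 6 + 36))*0 = (6*43)*0 = 258*0 = 0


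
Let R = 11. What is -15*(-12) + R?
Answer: 191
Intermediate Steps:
-15*(-12) + R = -15*(-12) + 11 = 180 + 11 = 191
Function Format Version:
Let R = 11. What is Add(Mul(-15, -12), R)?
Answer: 191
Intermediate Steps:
Add(Mul(-15, -12), R) = Add(Mul(-15, -12), 11) = Add(180, 11) = 191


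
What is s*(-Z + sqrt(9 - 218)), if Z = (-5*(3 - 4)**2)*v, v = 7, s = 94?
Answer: 3290 + 94*I*sqrt(209) ≈ 3290.0 + 1358.9*I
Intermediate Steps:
Z = -35 (Z = -5*(3 - 4)**2*7 = -5*(-1)**2*7 = -5*1*7 = -5*7 = -35)
s*(-Z + sqrt(9 - 218)) = 94*(-1*(-35) + sqrt(9 - 218)) = 94*(35 + sqrt(-209)) = 94*(35 + I*sqrt(209)) = 3290 + 94*I*sqrt(209)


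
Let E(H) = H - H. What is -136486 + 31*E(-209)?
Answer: -136486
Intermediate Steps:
E(H) = 0
-136486 + 31*E(-209) = -136486 + 31*0 = -136486 + 0 = -136486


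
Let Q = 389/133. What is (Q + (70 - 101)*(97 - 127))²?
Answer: 15395598241/17689 ≈ 8.7035e+5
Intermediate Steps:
Q = 389/133 (Q = 389*(1/133) = 389/133 ≈ 2.9248)
(Q + (70 - 101)*(97 - 127))² = (389/133 + (70 - 101)*(97 - 127))² = (389/133 - 31*(-30))² = (389/133 + 930)² = (124079/133)² = 15395598241/17689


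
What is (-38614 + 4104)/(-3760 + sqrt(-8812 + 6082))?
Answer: 12975760/1414033 + 3451*I*sqrt(2730)/1414033 ≈ 9.1764 + 0.12752*I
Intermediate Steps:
(-38614 + 4104)/(-3760 + sqrt(-8812 + 6082)) = -34510/(-3760 + sqrt(-2730)) = -34510/(-3760 + I*sqrt(2730))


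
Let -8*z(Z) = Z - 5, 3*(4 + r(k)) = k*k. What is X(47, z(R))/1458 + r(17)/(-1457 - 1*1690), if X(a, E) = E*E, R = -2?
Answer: -2820535/97884288 ≈ -0.028815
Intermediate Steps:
r(k) = -4 + k²/3 (r(k) = -4 + (k*k)/3 = -4 + k²/3)
z(Z) = 5/8 - Z/8 (z(Z) = -(Z - 5)/8 = -(-5 + Z)/8 = 5/8 - Z/8)
X(a, E) = E²
X(47, z(R))/1458 + r(17)/(-1457 - 1*1690) = (5/8 - ⅛*(-2))²/1458 + (-4 + (⅓)*17²)/(-1457 - 1*1690) = (5/8 + ¼)²*(1/1458) + (-4 + (⅓)*289)/(-1457 - 1690) = (7/8)²*(1/1458) + (-4 + 289/3)/(-3147) = (49/64)*(1/1458) + (277/3)*(-1/3147) = 49/93312 - 277/9441 = -2820535/97884288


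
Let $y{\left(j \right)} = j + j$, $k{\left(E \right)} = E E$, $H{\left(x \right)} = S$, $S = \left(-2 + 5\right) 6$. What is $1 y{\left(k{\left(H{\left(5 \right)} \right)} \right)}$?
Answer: $648$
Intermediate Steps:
$S = 18$ ($S = 3 \cdot 6 = 18$)
$H{\left(x \right)} = 18$
$k{\left(E \right)} = E^{2}$
$y{\left(j \right)} = 2 j$
$1 y{\left(k{\left(H{\left(5 \right)} \right)} \right)} = 1 \cdot 2 \cdot 18^{2} = 1 \cdot 2 \cdot 324 = 1 \cdot 648 = 648$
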